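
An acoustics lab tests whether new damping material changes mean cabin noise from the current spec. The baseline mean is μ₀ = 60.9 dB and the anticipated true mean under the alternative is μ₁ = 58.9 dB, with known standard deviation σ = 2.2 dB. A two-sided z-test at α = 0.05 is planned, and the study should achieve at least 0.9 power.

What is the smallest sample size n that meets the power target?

Standardized effect: d = |μ₁ − μ₀| / σ = |58.9 − 60.9| / 2.2 = 0.9091
For power 0.9 need Φ(δ − z_{0.025}) = 0.9, so δ = z_{0.025} + z_{0.10} = 1.960 + 1.282 = 3.242.
(For δ > 0 the lower-tail rejection region contributes negligibly to power, so the one-term inversion is standard.)
δ = d·√n ⇒ n = (δ/d)² = (3.242 / 0.9091)² = 12.71.
Rounding up, n = 13.

n = 13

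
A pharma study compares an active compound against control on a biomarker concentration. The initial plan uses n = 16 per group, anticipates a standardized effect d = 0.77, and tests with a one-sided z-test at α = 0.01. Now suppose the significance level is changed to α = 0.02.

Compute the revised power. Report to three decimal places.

Power ≈ 0.549

δ = d·√(n/2) = 0.77 × √(16/2) = 2.1779 (unchanged). New critical value: z_{0.02} = 2.054.
Revised power = P(Z > 2.054 − δ) = Φ(0.124) = 0.5494.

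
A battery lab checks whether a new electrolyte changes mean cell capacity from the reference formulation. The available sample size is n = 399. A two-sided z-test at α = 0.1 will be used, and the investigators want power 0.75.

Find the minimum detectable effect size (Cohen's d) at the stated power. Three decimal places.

d ≈ 0.116

Need Φ(δ − 1.645) = 0.75, so δ = 1.645 + 0.674 = 2.319.
(Lower-tail contribution to power is negligible for δ > 0.)
δ = d·√n ⇒ d = δ/√n = 2.319/√399 = 0.1161.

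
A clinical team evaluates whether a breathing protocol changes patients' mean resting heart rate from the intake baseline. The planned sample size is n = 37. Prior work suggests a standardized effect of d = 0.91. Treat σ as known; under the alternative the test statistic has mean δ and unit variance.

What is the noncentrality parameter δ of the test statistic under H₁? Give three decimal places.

The noncentrality parameter scales effect size by the design's sample-size factor: δ = d·√n = 0.91 × √37 = 5.5353

δ ≈ 5.535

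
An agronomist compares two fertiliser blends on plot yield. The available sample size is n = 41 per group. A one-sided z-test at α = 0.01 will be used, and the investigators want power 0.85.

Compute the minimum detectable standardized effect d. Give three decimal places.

d ≈ 0.743

Need Φ(δ − 2.326) = 0.85, so δ = 2.326 + 1.036 = 3.363.
δ = d·√(n/2) ⇒ d = δ/√(n/2) = 3.363/√(41/2) = 0.7427.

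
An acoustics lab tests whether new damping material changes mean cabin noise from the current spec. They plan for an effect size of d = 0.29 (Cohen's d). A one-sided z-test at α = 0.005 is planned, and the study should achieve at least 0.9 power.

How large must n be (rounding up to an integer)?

For power 0.9 need Φ(δ − z_{0.005}) = 0.9, so δ = z_{0.005} + z_{0.10} = 2.576 + 1.282 = 3.857.
δ = d·√n ⇒ n = (δ/d)² = (3.857 / 0.29)² = 176.92.
Rounding up, n = 177.

n = 177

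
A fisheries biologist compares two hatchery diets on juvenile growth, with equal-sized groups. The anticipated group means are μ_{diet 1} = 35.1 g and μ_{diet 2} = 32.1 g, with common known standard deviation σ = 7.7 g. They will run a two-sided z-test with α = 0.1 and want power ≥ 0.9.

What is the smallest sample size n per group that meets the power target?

Standardized effect: d = |μ_{diet 1} − μ_{diet 2}| / σ = |35.1 − 32.1| / 7.7 = 0.3896
For power 0.9 need Φ(δ − z_{0.05}) = 0.9, so δ = z_{0.05} + z_{0.10} = 1.645 + 1.282 = 2.926.
(The Φ(−δ − z_{α/2}) term is vanishingly small for δ > 0 and is dropped in the standard sample-size formula.)
δ = d·√(n/2) ⇒ n = 2(δ/d)² = 2 × (2.926 / 0.3896)² = 112.83.
Round up to the next whole unit.

n = 113 per group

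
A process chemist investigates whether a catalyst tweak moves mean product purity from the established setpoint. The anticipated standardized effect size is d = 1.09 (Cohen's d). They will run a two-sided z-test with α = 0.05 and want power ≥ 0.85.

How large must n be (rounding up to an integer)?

For power 0.85 need Φ(δ − z_{0.025}) = 0.85, so δ = z_{0.025} + z_{0.15} = 1.960 + 1.036 = 2.996.
(For δ > 0 the lower-tail rejection region contributes negligibly to power, so the one-term inversion is standard.)
δ = d·√n ⇒ n = (δ/d)² = (2.996 / 1.09)² = 7.56.
Rounding up, n = 8.

n = 8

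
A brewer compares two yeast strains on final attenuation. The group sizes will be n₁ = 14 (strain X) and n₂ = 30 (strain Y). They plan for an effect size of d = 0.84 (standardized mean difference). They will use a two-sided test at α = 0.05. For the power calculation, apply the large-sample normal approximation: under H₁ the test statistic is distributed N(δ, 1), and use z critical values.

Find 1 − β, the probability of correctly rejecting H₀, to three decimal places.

Noncentrality parameter: δ = d / √(1/n₁ + 1/n₂) = 0.84 / √(1/14 + 1/30) = 2.5952
Critical value for a two-sided test at α = 0.05: z_{α/2} = 1.960.
Power = Φ(δ − 1.960) + Φ(−δ − 1.960) = Φ(0.635) + Φ(-4.555) = 0.7374 + 0.0000 = 0.7374.

Power ≈ 0.737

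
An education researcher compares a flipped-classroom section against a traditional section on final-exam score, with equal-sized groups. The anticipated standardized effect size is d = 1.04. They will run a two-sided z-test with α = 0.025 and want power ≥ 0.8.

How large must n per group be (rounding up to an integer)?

n = 18 per group

For power 0.8 need Φ(δ − z_{0.0125}) = 0.8, so δ = z_{0.0125} + z_{0.20} = 2.241 + 0.842 = 3.083.
(The Φ(−δ − z_{α/2}) term is vanishingly small for δ > 0 and is dropped in the standard sample-size formula.)
δ = d·√(n/2) ⇒ n = 2(δ/d)² = 2 × (3.083 / 1.04)² = 17.58.
Round up to the next whole unit.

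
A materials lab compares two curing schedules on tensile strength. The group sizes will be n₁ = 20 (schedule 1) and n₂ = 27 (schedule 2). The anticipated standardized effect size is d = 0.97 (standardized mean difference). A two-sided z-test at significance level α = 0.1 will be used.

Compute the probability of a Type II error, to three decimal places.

β ≈ 0.050

Noncentrality parameter: δ = d / √(1/n₁ + 1/n₂) = 0.97 / √(1/20 + 1/27) = 3.2879
Two-sided α = 0.1 → critical value z_{0.05} = 1.645.
Power = Φ(δ − 1.645) + Φ(−δ − 1.645) = Φ(1.643) + Φ(-4.933) = 0.9498 + 0.0000 = 0.9498.
Type II error: β = 1 − power = 1 − 0.9498 = 0.0502.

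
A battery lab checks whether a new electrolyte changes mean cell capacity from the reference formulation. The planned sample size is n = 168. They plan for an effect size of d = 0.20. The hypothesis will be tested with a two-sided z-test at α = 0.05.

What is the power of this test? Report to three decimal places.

Noncentrality parameter: δ = d·√n = 0.20 × √168 = 2.5923
Two-sided α = 0.05 → critical value z_{0.025} = 1.960.
Power = Φ(δ − 1.960) + Φ(−δ − 1.960) = Φ(0.632) + Φ(-4.552) = 0.7364 + 0.0000 = 0.7364.

Power ≈ 0.736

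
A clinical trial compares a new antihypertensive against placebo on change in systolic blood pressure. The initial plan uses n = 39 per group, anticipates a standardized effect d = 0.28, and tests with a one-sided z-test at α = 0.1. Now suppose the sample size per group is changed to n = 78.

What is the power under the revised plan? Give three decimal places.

Power ≈ 0.680

With n = 78 per group: δ = d·√(n/2) = 0.28 × √(78/2) = 1.7486. Critical value z_{0.1} = 1.282.
Revised power = Φ(δ − 1.282) = Φ(0.467) = 0.6798.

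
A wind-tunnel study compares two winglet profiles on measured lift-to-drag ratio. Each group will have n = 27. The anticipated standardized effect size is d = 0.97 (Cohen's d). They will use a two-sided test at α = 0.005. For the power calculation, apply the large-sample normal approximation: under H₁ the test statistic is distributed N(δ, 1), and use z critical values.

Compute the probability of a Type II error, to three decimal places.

Noncentrality parameter: δ = d·√(n/2) = 0.97 × √(27/2) = 3.5640
Critical value for a two-sided test at α = 0.005: z_{α/2} = 2.807.
Power = Φ(δ − 2.807) + Φ(−δ − 2.807) = Φ(0.757) + Φ(-6.371) = 0.7755 + 0.0000 = 0.7755.
Type II error: β = 1 − power = 1 − 0.7755 = 0.2245.

β ≈ 0.225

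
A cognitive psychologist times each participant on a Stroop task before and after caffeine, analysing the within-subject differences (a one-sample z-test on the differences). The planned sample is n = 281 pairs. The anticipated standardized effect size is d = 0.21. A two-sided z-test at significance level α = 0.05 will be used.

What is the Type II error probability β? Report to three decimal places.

β ≈ 0.059

Noncentrality parameter: δ = d·√n = 0.21 × √281 = 3.5202
Two-sided α = 0.05 → critical value z_{0.025} = 1.960.
Power = Φ(δ − 1.960) + Φ(−δ − 1.960) = Φ(1.560) + Φ(-5.480) = 0.9407 + 0.0000 = 0.9407.
Type II error: β = 1 − power = 1 − 0.9407 = 0.0593.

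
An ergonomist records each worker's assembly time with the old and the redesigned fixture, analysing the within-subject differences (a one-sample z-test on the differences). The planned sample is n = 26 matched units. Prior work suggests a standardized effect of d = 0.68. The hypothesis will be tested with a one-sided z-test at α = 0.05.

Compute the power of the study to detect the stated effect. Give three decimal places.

Power ≈ 0.966

Noncentrality parameter: δ = d·√n = 0.68 × √26 = 3.4673
One-sided α = 0.05 → critical value z_{0.05} = 1.645.
Power = P(Z > 1.645 − δ) = Φ(1.822) = 0.9658.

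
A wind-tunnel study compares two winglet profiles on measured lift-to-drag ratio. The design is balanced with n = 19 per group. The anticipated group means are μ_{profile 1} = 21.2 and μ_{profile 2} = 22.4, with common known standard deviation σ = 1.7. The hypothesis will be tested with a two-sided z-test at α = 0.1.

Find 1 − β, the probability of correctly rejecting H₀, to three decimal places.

Power ≈ 0.702

Standardized effect: d = |μ_{profile 1} − μ_{profile 2}| / σ = |21.2 − 22.4| / 1.7 = 0.7059
Noncentrality parameter: δ = d·√(n/2) = 0.7059 × √(19/2) = 2.1757
Two-sided α = 0.1 → critical value z_{0.05} = 1.645.
Power = Φ(δ − 1.645) + Φ(−δ − 1.645) = Φ(0.531) + Φ(-3.821) = 0.7022 + 0.0001 = 0.7023.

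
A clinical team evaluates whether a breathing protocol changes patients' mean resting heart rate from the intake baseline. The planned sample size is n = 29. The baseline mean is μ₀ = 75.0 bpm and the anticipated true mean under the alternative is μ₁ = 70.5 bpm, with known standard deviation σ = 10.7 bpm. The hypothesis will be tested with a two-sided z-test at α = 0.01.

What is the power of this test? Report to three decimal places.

Standardized effect: d = |μ₁ − μ₀| / σ = |70.5 − 75.0| / 10.7 = 0.4206
Noncentrality parameter: δ = d·√n = 0.4206 × √29 = 2.2648
Two-sided α = 0.01 → critical value z_{0.005} = 2.576.
Power = Φ(δ − 2.576) + Φ(−δ − 2.576) = Φ(-0.311) + Φ(-4.841) = 0.3779 + 0.0000 = 0.3779.

Power ≈ 0.378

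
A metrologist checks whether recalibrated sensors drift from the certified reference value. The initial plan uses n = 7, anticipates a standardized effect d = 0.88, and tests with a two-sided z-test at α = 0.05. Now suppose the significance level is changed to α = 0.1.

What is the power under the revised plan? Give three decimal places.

δ = d·√n = 0.88 × √7 = 2.3283 (unchanged). New critical value: z_{0.05} = 1.645.
Revised power = Φ(δ − 1.645) + Φ(−δ − 1.645) = Φ(0.683) + Φ(-3.973) = 0.7528 + 0.0000 = 0.7529.

Power ≈ 0.753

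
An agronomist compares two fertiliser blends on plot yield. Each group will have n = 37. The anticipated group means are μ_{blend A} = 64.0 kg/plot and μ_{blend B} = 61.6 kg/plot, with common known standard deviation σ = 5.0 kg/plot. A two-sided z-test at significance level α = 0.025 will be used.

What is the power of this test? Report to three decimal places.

Standardized effect: d = |μ_{blend A} − μ_{blend B}| / σ = |64.0 − 61.6| / 5.0 = 0.4800
Noncentrality parameter: δ = d·√(n/2) = 0.4800 × √(37/2) = 2.0646
Critical value for a two-sided test at α = 0.025: z_{α/2} = 2.241.
Power = Φ(δ − 2.241) + Φ(−δ − 2.241) = Φ(-0.177) + Φ(-4.306) = 0.4298 + 0.0000 = 0.4298.

Power ≈ 0.430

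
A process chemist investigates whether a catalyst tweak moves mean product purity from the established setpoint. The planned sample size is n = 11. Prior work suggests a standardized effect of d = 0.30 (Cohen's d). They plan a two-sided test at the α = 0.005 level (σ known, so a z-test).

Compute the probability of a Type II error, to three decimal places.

Noncentrality parameter: δ = d·√n = 0.30 × √11 = 0.9950
Critical value for a two-sided test at α = 0.005: z_{α/2} = 2.807.
Power = Φ(δ − 2.807) + Φ(−δ − 2.807) = Φ(-1.812) + Φ(-3.802) = 0.0350 + 0.0001 = 0.0351.
Type II error: β = 1 − power = 1 − 0.0351 = 0.9649.

β ≈ 0.965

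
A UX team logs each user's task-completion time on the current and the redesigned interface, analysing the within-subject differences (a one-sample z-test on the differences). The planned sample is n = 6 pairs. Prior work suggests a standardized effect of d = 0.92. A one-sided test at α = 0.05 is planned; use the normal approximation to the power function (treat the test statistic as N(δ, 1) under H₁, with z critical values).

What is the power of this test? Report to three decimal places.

Noncentrality parameter: λ = d·√n = 0.92 × √6 = 2.2535
One-sided α = 0.05 → critical value z_{0.05} = 1.645.
Power = Φ(λ − 1.645) = Φ(0.609) = 0.7286.

Power ≈ 0.729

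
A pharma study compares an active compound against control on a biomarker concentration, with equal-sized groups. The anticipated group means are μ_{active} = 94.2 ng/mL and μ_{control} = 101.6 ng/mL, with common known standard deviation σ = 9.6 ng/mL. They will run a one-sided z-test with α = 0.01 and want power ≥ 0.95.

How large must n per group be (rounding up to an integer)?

n = 54 per group

Standardized effect: d = |μ_{active} − μ_{control}| / σ = |94.2 − 101.6| / 9.6 = 0.7708
Set Φ(δ − 2.326) = 0.95; then δ − 2.326 = Φ⁻¹(0.95) = 1.645, giving δ = 3.971.
δ = d·√(n/2) ⇒ n = 2(δ/d)² = 2 × (3.971 / 0.7708)² = 53.08.
Round up to the next whole unit.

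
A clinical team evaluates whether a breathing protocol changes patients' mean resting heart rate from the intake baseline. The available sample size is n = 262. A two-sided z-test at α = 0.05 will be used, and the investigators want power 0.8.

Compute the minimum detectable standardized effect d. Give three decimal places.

Required noncentrality: δ = z_{0.025} + z_{0.20} = 1.960 + 0.842 = 2.802.
(The second rejection-region term Φ(−δ − z_{α/2}) is negligible and dropped.)
δ = d·√n ⇒ d = δ/√n = 2.802/√262 = 0.1731.

d ≈ 0.173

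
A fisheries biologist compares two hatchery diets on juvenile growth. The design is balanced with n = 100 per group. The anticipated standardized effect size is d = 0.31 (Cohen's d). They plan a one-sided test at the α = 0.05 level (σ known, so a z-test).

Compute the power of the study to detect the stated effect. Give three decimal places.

Power ≈ 0.708

Noncentrality parameter: λ = d·√(n/2) = 0.31 × √(100/2) = 2.1920
Critical value for a one-sided test at α = 0.05: z_α = 1.645.
Power = P(Z > 1.645 − λ) = Φ(0.547) = 0.7079.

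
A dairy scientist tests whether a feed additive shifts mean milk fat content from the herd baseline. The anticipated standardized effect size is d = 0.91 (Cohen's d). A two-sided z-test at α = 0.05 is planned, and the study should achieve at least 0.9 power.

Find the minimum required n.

n = 13

Set Φ(δ − 1.960) = 0.9; then δ − 1.960 = Φ⁻¹(0.9) = 1.282, giving δ = 3.242.
(For δ > 0 the lower-tail rejection region contributes negligibly to power, so the one-term inversion is standard.)
δ = d·√n ⇒ n = (δ/d)² = (3.242 / 0.91)² = 12.69.
Rounding up, n = 13.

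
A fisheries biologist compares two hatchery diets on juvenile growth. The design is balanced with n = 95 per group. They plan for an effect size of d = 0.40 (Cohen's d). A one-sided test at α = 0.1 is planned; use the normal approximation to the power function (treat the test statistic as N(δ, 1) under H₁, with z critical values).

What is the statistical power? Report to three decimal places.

Noncentrality parameter: λ = d·√(n/2) = 0.40 × √(95/2) = 2.7568
One-sided α = 0.1 → critical value z_{0.1} = 1.282.
Power = Φ(λ − 1.282) = Φ(1.475) = 0.9299.

Power ≈ 0.930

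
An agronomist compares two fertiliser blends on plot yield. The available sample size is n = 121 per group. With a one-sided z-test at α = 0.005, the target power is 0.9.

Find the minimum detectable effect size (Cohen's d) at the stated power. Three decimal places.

Need Φ(δ − 2.576) = 0.9, so δ = 2.576 + 1.282 = 3.857.
δ = d·√(n/2) ⇒ d = δ/√(n/2) = 3.857/√(121/2) = 0.4959.

d ≈ 0.496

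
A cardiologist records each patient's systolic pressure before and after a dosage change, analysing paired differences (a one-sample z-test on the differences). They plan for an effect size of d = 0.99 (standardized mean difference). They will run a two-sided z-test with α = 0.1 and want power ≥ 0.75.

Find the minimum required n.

Set Φ(δ − 1.645) = 0.75; then δ − 1.645 = Φ⁻¹(0.75) = 0.674, giving δ = 2.319.
(Ignoring the negligible lower-tail rejection probability gives the usual closed-form inversion.)
δ = d·√n ⇒ n = (δ/d)² = (2.319 / 0.99)² = 5.49.
Round up to the next whole unit.

n = 6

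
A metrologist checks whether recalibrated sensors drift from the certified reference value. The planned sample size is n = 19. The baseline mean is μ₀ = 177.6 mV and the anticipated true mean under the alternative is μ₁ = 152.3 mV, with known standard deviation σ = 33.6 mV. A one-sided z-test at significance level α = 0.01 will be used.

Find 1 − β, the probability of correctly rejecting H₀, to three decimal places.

Power ≈ 0.830

Standardized effect: d = |μ₁ − μ₀| / σ = |152.3 − 177.6| / 33.6 = 0.7530
Noncentrality parameter: δ = d·√n = 0.7530 × √19 = 3.2821
One-sided α = 0.01 → critical value z_{0.01} = 2.326.
Power = P(Z > 2.326 − δ) = Φ(0.956) = 0.8304.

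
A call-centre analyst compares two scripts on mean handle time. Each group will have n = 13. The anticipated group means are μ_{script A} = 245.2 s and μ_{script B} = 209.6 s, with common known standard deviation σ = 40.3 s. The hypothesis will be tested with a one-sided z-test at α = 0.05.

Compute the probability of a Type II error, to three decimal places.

β ≈ 0.272

Standardized effect: d = |μ_{script A} − μ_{script B}| / σ = |245.2 − 209.6| / 40.3 = 0.8834
Noncentrality parameter: δ = d·√(n/2) = 0.8834 × √(13/2) = 2.2522
One-sided α = 0.05 → critical value z_{0.05} = 1.645.
Power = Φ(δ − 1.645) = Φ(0.607) = 0.7282.
Type II error: β = 1 − power = 1 − 0.7282 = 0.2718.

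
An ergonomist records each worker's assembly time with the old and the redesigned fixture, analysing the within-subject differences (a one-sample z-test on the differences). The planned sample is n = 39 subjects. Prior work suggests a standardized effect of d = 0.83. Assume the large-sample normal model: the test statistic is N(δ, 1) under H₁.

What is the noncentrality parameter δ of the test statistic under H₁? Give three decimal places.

δ = d·√n = 0.83 × √39 = 5.1833

δ ≈ 5.183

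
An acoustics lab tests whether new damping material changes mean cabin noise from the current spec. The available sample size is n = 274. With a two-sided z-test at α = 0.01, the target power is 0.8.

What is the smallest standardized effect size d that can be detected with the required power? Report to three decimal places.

d ≈ 0.206

Need Φ(δ − 2.576) = 0.8, so δ = 2.576 + 0.842 = 3.417.
(Lower-tail contribution to power is negligible for δ > 0.)
δ = d·√n ⇒ d = δ/√n = 3.417/√274 = 0.2065.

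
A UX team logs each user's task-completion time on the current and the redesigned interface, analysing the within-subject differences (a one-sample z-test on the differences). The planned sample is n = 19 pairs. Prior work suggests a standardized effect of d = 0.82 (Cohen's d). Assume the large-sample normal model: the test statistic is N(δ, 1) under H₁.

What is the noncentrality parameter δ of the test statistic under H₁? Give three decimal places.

δ ≈ 3.574

δ = d·√n = 0.82 × √19 = 3.5743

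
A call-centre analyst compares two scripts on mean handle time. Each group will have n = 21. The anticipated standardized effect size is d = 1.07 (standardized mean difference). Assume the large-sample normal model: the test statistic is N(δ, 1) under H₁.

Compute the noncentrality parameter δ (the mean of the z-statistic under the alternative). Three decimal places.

δ ≈ 3.467

δ = d·√(n/2) = 1.07 × √(21/2) = 3.4672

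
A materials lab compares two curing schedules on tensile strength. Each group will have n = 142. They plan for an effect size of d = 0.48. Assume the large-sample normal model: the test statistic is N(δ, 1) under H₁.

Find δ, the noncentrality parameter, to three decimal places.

δ = d·√(n/2) = 0.48 × √(142/2) = 4.0446

δ ≈ 4.045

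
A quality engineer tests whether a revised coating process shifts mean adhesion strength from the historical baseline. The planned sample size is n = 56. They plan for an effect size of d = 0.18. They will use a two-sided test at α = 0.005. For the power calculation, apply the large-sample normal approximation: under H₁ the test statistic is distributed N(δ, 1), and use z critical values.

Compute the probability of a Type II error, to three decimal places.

Noncentrality parameter: δ = d·√n = 0.18 × √56 = 1.3470
Two-sided α = 0.005 → critical value z_{0.0025} = 2.807.
Power = Φ(δ − 2.807) + Φ(−δ − 2.807) = Φ(-1.460) + Φ(-4.154) = 0.0721 + 0.0000 = 0.0722.
Type II error: β = 1 − power = 1 − 0.0722 = 0.9278.

β ≈ 0.928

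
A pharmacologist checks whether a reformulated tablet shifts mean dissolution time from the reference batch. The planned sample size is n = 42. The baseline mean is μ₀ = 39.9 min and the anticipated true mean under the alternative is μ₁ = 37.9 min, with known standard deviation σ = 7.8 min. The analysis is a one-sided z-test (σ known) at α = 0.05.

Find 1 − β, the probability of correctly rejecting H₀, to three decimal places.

Power ≈ 0.507

Standardized effect: d = |μ₁ − μ₀| / σ = |37.9 − 39.9| / 7.8 = 0.2564
Noncentrality parameter: δ = d·√n = 0.2564 × √42 = 1.6617
One-sided α = 0.05 → critical value z_{0.05} = 1.645.
Power = Φ(δ − 1.645) = Φ(0.017) = 0.5067.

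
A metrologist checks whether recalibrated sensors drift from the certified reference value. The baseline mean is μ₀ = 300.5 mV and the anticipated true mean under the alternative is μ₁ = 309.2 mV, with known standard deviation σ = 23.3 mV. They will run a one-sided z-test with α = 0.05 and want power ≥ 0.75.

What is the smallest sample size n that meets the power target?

n = 39

Standardized effect: d = |μ₁ − μ₀| / σ = |309.2 − 300.5| / 23.3 = 0.3734
For power 0.75 need Φ(δ − z_{0.05}) = 0.75, so δ = z_{0.05} + z_{0.25} = 1.645 + 0.674 = 2.319.
δ = d·√n ⇒ n = (δ/d)² = (2.319 / 0.3734)² = 38.58.
Round up to the next whole unit.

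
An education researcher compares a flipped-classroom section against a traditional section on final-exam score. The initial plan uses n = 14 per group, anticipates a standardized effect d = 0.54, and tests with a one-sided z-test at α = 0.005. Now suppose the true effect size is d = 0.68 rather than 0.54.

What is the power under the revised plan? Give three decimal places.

With d = 0.68: δ = d·√(n/2) = 0.68 × √(14/2) = 1.7991. Critical value z_{0.005} = 2.576.
Revised power = P(Z > 2.576 − δ) = Φ(-0.777) = 0.2187.

Power ≈ 0.219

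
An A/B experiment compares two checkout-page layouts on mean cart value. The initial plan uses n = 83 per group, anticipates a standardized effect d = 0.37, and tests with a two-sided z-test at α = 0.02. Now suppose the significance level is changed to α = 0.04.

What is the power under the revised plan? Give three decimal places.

δ = d·√(n/2) = 0.37 × √(83/2) = 2.3836 (unchanged). New critical value: z_{0.02} = 2.054.
Revised power = Φ(δ − 2.054) + Φ(−δ − 2.054) = Φ(0.330) + Φ(-4.437) = 0.6292 + 0.0000 = 0.6292.

Power ≈ 0.629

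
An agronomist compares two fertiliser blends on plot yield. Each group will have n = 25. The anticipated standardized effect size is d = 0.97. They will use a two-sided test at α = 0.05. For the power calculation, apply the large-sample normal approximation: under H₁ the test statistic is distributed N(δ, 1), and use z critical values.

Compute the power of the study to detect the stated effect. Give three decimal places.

Noncentrality parameter: δ = d·√(n/2) = 0.97 × √(25/2) = 3.4295
Two-sided α = 0.05 → critical value z_{0.025} = 1.960.
Power = Φ(δ − 1.960) + Φ(−δ − 1.960) = Φ(1.470) + Φ(-5.389) = 0.9292 + 0.0000 = 0.9292.

Power ≈ 0.929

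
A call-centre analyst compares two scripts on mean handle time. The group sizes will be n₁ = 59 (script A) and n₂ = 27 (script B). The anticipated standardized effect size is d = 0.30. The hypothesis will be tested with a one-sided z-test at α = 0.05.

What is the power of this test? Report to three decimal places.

Noncentrality parameter: δ = d / √(1/n₁ + 1/n₂) = 0.30 / √(1/59 + 1/27) = 1.2912
Critical value for a one-sided test at α = 0.05: z_α = 1.645.
Power = P(Z > 1.645 − δ) = Φ(-0.354) = 0.3618.

Power ≈ 0.362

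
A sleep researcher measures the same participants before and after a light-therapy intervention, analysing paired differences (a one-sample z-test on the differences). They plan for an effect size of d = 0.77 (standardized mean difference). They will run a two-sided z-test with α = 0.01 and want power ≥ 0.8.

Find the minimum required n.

For power 0.8 need Φ(δ − z_{0.005}) = 0.8, so δ = z_{0.005} + z_{0.20} = 2.576 + 0.842 = 3.417.
(For δ > 0 the lower-tail rejection region contributes negligibly to power, so the one-term inversion is standard.)
δ = d·√n ⇒ n = (δ/d)² = (3.417 / 0.77)² = 19.70.
Round up to the next whole unit.

n = 20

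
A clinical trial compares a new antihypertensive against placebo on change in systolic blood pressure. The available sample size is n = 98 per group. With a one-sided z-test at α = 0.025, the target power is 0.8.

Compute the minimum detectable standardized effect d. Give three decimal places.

d ≈ 0.400

Required noncentrality: δ = z_{0.025} + z_{0.20} = 1.960 + 0.842 = 2.802.
δ = d·√(n/2) ⇒ d = δ/√(n/2) = 2.802/√(98/2) = 0.4002.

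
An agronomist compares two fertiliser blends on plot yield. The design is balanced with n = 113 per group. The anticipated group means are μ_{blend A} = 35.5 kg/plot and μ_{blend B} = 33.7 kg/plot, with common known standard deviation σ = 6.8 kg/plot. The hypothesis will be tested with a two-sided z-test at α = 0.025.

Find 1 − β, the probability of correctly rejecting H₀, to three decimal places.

Standardized effect: d = |μ_{blend A} − μ_{blend B}| / σ = |35.5 − 33.7| / 6.8 = 0.2647
Noncentrality parameter: λ = d·√(n/2) = 0.2647 × √(113/2) = 1.9897
Critical value for a two-sided test at α = 0.025: z_{α/2} = 2.241.
Power = Φ(λ − 2.241) + Φ(−λ − 2.241) = Φ(-0.252) + Φ(-4.231) = 0.4006 + 0.0000 = 0.4006.

Power ≈ 0.401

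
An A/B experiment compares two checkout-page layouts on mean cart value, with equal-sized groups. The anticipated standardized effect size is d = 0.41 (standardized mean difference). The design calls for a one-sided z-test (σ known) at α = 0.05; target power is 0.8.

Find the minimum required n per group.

Set Φ(δ − 1.645) = 0.8; then δ − 1.645 = Φ⁻¹(0.8) = 0.842, giving δ = 2.486.
δ = d·√(n/2) ⇒ n = 2(δ/d)² = 2 × (2.486 / 0.41)² = 73.56.
Rounding up, n = 74 per group.

n = 74 per group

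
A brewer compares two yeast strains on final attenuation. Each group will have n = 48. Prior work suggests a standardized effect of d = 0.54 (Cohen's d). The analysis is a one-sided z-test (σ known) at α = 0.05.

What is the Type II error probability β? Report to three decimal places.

Noncentrality parameter: δ = d·√(n/2) = 0.54 × √(48/2) = 2.6454
One-sided α = 0.05 → critical value z_{0.05} = 1.645.
Power = Φ(δ − 1.645) = Φ(1.001) = 0.8415.
Type II error: β = 1 − power = 1 − 0.8415 = 0.1585.

β ≈ 0.159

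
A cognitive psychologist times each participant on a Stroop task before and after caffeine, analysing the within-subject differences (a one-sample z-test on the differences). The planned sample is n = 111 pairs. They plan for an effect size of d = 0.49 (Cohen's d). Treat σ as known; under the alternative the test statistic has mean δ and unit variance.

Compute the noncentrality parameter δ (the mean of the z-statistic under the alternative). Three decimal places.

δ ≈ 5.162

δ = d·√n = 0.49 × √111 = 5.1625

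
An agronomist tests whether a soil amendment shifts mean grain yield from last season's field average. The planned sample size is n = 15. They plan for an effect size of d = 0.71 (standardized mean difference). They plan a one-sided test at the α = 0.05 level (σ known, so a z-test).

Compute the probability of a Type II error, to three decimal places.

β ≈ 0.135

Noncentrality parameter: δ = d·√n = 0.71 × √15 = 2.7498
One-sided α = 0.05 → critical value z_{0.05} = 1.645.
Power = Φ(δ − 1.645) = Φ(1.105) = 0.8654.
Type II error: β = 1 − power = 1 − 0.8654 = 0.1346.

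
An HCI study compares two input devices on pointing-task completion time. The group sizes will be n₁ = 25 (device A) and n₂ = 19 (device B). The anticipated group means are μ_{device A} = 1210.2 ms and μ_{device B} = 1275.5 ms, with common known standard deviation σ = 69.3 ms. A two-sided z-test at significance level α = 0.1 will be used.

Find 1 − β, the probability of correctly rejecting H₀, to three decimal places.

Standardized effect: d = |μ_{device A} − μ_{device B}| / σ = |1210.2 − 1275.5| / 69.3 = 0.9423
Noncentrality parameter: δ = d / √(1/n₁ + 1/n₂) = 0.9423 / √(1/25 + 1/19) = 3.0960
Two-sided α = 0.1 → critical value z_{0.05} = 1.645.
Power = Φ(δ − 1.645) + Φ(−δ − 1.645) = Φ(1.451) + Φ(-4.741) = 0.9266 + 0.0000 = 0.9266.

Power ≈ 0.927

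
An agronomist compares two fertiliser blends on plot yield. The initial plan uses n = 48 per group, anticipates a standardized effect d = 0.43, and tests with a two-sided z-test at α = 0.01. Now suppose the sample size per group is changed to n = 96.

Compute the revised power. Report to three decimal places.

With n = 96 per group: δ = d·√(n/2) = 0.43 × √(96/2) = 2.9791. Critical value z_{0.005} = 2.576.
Revised power = Φ(δ − 2.576) + Φ(−δ − 2.576) = Φ(0.403) + Φ(-5.555) = 0.6566 + 0.0000 = 0.6566.

Power ≈ 0.657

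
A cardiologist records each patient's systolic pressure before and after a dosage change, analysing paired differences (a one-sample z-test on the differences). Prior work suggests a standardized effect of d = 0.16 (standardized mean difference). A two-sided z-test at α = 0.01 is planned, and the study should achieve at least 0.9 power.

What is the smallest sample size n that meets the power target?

n = 582

Set Φ(δ − 2.576) = 0.9; then δ − 2.576 = Φ⁻¹(0.9) = 1.282, giving δ = 3.857.
(Ignoring the negligible lower-tail rejection probability gives the usual closed-form inversion.)
δ = d·√n ⇒ n = (δ/d)² = (3.857 / 0.16)² = 581.23.
Rounding up, n = 582.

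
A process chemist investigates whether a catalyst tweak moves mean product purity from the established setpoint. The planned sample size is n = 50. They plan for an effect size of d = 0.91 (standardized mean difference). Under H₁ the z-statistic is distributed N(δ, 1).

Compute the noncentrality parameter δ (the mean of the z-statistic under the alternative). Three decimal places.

δ = d·√n = 0.91 × √50 = 6.4347

δ ≈ 6.435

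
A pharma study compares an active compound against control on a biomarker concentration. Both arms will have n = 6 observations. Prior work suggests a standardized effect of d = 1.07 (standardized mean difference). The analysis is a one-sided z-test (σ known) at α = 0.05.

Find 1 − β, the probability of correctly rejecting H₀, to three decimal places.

Power ≈ 0.583

Noncentrality parameter: δ = d·√(n/2) = 1.07 × √(6/2) = 1.8533
One-sided α = 0.05 → critical value z_{0.05} = 1.645.
Power = Φ(δ − 1.645) = Φ(0.208) = 0.5826.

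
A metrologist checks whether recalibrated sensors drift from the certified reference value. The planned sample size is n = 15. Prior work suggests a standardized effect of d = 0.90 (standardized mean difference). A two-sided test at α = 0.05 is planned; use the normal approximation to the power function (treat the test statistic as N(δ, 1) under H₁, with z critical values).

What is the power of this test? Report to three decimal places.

Noncentrality parameter: δ = d·√n = 0.90 × √15 = 3.4857
Two-sided α = 0.05 → critical value z_{0.025} = 1.960.
Power = Φ(δ − 1.960) + Φ(−δ − 1.960) = Φ(1.526) + Φ(-5.446) = 0.9365 + 0.0000 = 0.9365.

Power ≈ 0.936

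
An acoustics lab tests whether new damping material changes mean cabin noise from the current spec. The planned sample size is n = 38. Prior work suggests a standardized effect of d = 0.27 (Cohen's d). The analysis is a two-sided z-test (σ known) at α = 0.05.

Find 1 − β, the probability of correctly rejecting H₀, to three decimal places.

Power ≈ 0.384

Noncentrality parameter: δ = d·√n = 0.27 × √38 = 1.6644
Critical value for a two-sided test at α = 0.05: z_{α/2} = 1.960.
Power = Φ(δ − 1.960) + Φ(−δ − 1.960) = Φ(-0.296) + Φ(-3.624) = 0.3838 + 0.0001 = 0.3839.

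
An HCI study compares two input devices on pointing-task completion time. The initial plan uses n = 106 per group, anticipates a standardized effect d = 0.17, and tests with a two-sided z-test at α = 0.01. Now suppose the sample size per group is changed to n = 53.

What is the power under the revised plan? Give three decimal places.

With n = 53 per group: δ = d·√(n/2) = 0.17 × √(53/2) = 0.8751. Critical value z_{0.005} = 2.576.
Revised power = Φ(δ − 2.576) + Φ(−δ − 2.576) = Φ(-1.701) + Φ(-3.451) = 0.0445 + 0.0003 = 0.0448.

Power ≈ 0.045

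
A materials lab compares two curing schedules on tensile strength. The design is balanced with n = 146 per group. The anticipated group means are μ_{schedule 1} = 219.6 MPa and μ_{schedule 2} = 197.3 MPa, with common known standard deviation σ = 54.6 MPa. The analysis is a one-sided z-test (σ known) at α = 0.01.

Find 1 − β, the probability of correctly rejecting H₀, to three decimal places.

Power ≈ 0.878

Standardized effect: d = |μ_{schedule 1} − μ_{schedule 2}| / σ = |219.6 − 197.3| / 54.6 = 0.4084
Noncentrality parameter: δ = d·√(n/2) = 0.4084 × √(146/2) = 3.4896
One-sided α = 0.01 → critical value z_{0.01} = 2.326.
Power = Φ(δ − 2.326) = Φ(1.163) = 0.8776.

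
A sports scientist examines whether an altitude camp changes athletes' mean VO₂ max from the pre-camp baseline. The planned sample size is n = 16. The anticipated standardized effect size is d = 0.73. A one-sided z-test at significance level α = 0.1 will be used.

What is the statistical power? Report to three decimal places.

Power ≈ 0.949

Noncentrality parameter: δ = d·√n = 0.73 × √16 = 2.9200
Critical value for a one-sided test at α = 0.1: z_α = 1.282.
Power = P(Z > 1.282 − δ) = Φ(1.638) = 0.9493.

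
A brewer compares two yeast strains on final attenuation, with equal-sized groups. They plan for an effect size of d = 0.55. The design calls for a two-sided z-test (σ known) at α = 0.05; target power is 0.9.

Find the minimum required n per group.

For power 0.9 need Φ(δ − z_{0.025}) = 0.9, so δ = z_{0.025} + z_{0.10} = 1.960 + 1.282 = 3.242.
(For δ > 0 the lower-tail rejection region contributes negligibly to power, so the one-term inversion is standard.)
δ = d·√(n/2) ⇒ n = 2(δ/d)² = 2 × (3.242 / 0.55)² = 69.47.
Rounding up, n = 70 per group.

n = 70 per group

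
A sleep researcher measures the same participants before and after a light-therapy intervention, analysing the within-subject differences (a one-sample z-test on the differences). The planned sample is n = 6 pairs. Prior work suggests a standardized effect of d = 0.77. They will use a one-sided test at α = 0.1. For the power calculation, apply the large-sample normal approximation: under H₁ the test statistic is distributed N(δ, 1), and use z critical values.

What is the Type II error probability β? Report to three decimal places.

β ≈ 0.273

Noncentrality parameter: δ = d·√n = 0.77 × √6 = 1.8861
Critical value for a one-sided test at α = 0.1: z_α = 1.282.
Power = P(Z > 1.282 − δ) = Φ(0.605) = 0.7273.
Type II error: β = 1 − power = 1 − 0.7273 = 0.2727.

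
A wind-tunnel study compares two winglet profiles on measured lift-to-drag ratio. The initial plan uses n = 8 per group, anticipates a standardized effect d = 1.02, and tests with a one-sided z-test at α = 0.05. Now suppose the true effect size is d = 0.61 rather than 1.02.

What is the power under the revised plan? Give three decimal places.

Power ≈ 0.335

With d = 0.61: δ = d·√(n/2) = 0.61 × √(8/2) = 1.2200. Critical value z_{0.05} = 1.645.
Revised power = P(Z > 1.645 − δ) = Φ(-0.425) = 0.3355.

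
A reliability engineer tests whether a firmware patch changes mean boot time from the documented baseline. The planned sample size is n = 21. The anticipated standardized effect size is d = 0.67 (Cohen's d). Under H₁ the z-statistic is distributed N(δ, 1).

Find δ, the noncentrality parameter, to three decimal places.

δ ≈ 3.070

The noncentrality parameter scales effect size by the design's sample-size factor: δ = d·√n = 0.67 × √21 = 3.0703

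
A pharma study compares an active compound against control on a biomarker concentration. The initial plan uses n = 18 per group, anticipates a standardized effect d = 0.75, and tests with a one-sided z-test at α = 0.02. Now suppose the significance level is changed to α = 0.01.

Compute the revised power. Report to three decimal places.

Power ≈ 0.470

δ = d·√(n/2) = 0.75 × √(18/2) = 2.2500 (unchanged). New critical value: z_{0.01} = 2.326.
Revised power = P(Z > 2.326 − δ) = Φ(-0.076) = 0.4696.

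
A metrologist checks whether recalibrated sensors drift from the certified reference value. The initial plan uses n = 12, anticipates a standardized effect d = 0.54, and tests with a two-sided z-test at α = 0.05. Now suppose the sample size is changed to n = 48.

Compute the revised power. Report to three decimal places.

With n = 48: δ = d·√n = 0.54 × √48 = 3.7412. Critical value z_{0.025} = 1.960.
Revised power = Φ(δ − 1.960) + Φ(−δ − 1.960) = Φ(1.781) + Φ(-5.701) = 0.9626 + 0.0000 = 0.9626.

Power ≈ 0.963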